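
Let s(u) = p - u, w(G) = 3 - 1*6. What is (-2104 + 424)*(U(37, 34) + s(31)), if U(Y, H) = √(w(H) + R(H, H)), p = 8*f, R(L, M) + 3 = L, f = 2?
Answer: 25200 - 3360*√7 ≈ 16310.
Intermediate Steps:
R(L, M) = -3 + L
w(G) = -3 (w(G) = 3 - 6 = -3)
p = 16 (p = 8*2 = 16)
U(Y, H) = √(-6 + H) (U(Y, H) = √(-3 + (-3 + H)) = √(-6 + H))
s(u) = 16 - u
(-2104 + 424)*(U(37, 34) + s(31)) = (-2104 + 424)*(√(-6 + 34) + (16 - 1*31)) = -1680*(√28 + (16 - 31)) = -1680*(2*√7 - 15) = -1680*(-15 + 2*√7) = 25200 - 3360*√7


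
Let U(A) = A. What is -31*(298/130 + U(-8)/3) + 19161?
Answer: 3738658/195 ≈ 19173.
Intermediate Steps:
-31*(298/130 + U(-8)/3) + 19161 = -31*(298/130 - 8/3) + 19161 = -31*(298*(1/130) - 8*⅓) + 19161 = -31*(149/65 - 8/3) + 19161 = -31*(-73/195) + 19161 = 2263/195 + 19161 = 3738658/195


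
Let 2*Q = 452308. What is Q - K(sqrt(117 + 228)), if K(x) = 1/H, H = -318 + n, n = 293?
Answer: 5653851/25 ≈ 2.2615e+5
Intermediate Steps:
Q = 226154 (Q = (1/2)*452308 = 226154)
H = -25 (H = -318 + 293 = -25)
K(x) = -1/25 (K(x) = 1/(-25) = -1/25)
Q - K(sqrt(117 + 228)) = 226154 - 1*(-1/25) = 226154 + 1/25 = 5653851/25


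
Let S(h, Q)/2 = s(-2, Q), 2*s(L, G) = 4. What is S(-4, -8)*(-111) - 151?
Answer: -595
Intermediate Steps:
s(L, G) = 2 (s(L, G) = (1/2)*4 = 2)
S(h, Q) = 4 (S(h, Q) = 2*2 = 4)
S(-4, -8)*(-111) - 151 = 4*(-111) - 151 = -444 - 151 = -595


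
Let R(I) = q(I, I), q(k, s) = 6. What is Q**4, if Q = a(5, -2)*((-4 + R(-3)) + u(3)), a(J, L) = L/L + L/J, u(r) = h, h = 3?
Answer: 81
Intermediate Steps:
u(r) = 3
R(I) = 6
a(J, L) = 1 + L/J
Q = 3 (Q = ((5 - 2)/5)*((-4 + 6) + 3) = ((1/5)*3)*(2 + 3) = (3/5)*5 = 3)
Q**4 = 3**4 = 81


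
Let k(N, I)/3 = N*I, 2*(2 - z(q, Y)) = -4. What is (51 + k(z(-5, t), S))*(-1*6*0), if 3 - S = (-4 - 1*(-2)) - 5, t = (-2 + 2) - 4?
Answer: 0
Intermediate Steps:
t = -4 (t = 0 - 4 = -4)
z(q, Y) = 4 (z(q, Y) = 2 - ½*(-4) = 2 + 2 = 4)
S = 10 (S = 3 - ((-4 - 1*(-2)) - 5) = 3 - ((-4 + 2) - 5) = 3 - (-2 - 5) = 3 - 1*(-7) = 3 + 7 = 10)
k(N, I) = 3*I*N (k(N, I) = 3*(N*I) = 3*(I*N) = 3*I*N)
(51 + k(z(-5, t), S))*(-1*6*0) = (51 + 3*10*4)*(-1*6*0) = (51 + 120)*(-6*0) = 171*0 = 0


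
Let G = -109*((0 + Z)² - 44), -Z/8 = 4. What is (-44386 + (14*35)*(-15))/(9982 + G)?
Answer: 25868/48419 ≈ 0.53425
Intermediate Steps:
Z = -32 (Z = -8*4 = -32)
G = -106820 (G = -109*((0 - 32)² - 44) = -109*((-32)² - 44) = -109*(1024 - 44) = -109*980 = -106820)
(-44386 + (14*35)*(-15))/(9982 + G) = (-44386 + (14*35)*(-15))/(9982 - 106820) = (-44386 + 490*(-15))/(-96838) = (-44386 - 7350)*(-1/96838) = -51736*(-1/96838) = 25868/48419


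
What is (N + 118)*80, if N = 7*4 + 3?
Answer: 11920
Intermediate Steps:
N = 31 (N = 28 + 3 = 31)
(N + 118)*80 = (31 + 118)*80 = 149*80 = 11920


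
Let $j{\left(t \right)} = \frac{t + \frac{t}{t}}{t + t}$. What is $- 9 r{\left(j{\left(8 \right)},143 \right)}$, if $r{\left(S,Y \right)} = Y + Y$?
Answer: $-2574$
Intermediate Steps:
$j{\left(t \right)} = \frac{1 + t}{2 t}$ ($j{\left(t \right)} = \frac{t + 1}{2 t} = \left(1 + t\right) \frac{1}{2 t} = \frac{1 + t}{2 t}$)
$r{\left(S,Y \right)} = 2 Y$
$- 9 r{\left(j{\left(8 \right)},143 \right)} = - 9 \cdot 2 \cdot 143 = \left(-9\right) 286 = -2574$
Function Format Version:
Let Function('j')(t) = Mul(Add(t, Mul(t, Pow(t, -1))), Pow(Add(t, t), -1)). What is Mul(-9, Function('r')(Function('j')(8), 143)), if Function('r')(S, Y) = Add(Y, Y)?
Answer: -2574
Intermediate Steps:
Function('j')(t) = Mul(Rational(1, 2), Pow(t, -1), Add(1, t)) (Function('j')(t) = Mul(Add(t, 1), Pow(Mul(2, t), -1)) = Mul(Add(1, t), Mul(Rational(1, 2), Pow(t, -1))) = Mul(Rational(1, 2), Pow(t, -1), Add(1, t)))
Function('r')(S, Y) = Mul(2, Y)
Mul(-9, Function('r')(Function('j')(8), 143)) = Mul(-9, Mul(2, 143)) = Mul(-9, 286) = -2574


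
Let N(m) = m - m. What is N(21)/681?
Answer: 0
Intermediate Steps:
N(m) = 0
N(21)/681 = 0/681 = 0*(1/681) = 0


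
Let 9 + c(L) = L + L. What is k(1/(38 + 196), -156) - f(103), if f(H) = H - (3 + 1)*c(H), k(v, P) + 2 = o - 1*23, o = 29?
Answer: 689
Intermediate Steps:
c(L) = -9 + 2*L (c(L) = -9 + (L + L) = -9 + 2*L)
k(v, P) = 4 (k(v, P) = -2 + (29 - 1*23) = -2 + (29 - 23) = -2 + 6 = 4)
f(H) = 36 - 7*H (f(H) = H - (3 + 1)*(-9 + 2*H) = H - 4*(-9 + 2*H) = H - (-36 + 8*H) = H + (36 - 8*H) = 36 - 7*H)
k(1/(38 + 196), -156) - f(103) = 4 - (36 - 7*103) = 4 - (36 - 721) = 4 - 1*(-685) = 4 + 685 = 689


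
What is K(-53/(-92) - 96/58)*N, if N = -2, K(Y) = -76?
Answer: 152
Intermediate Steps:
K(-53/(-92) - 96/58)*N = -76*(-2) = 152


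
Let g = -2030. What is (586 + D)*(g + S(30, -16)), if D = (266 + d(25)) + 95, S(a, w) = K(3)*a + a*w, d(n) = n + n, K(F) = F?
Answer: -2412740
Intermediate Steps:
d(n) = 2*n
S(a, w) = 3*a + a*w
D = 411 (D = (266 + 2*25) + 95 = (266 + 50) + 95 = 316 + 95 = 411)
(586 + D)*(g + S(30, -16)) = (586 + 411)*(-2030 + 30*(3 - 16)) = 997*(-2030 + 30*(-13)) = 997*(-2030 - 390) = 997*(-2420) = -2412740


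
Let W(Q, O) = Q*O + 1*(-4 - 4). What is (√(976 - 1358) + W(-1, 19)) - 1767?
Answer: -1794 + I*√382 ≈ -1794.0 + 19.545*I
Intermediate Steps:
W(Q, O) = -8 + O*Q (W(Q, O) = O*Q + 1*(-8) = O*Q - 8 = -8 + O*Q)
(√(976 - 1358) + W(-1, 19)) - 1767 = (√(976 - 1358) + (-8 + 19*(-1))) - 1767 = (√(-382) + (-8 - 19)) - 1767 = (I*√382 - 27) - 1767 = (-27 + I*√382) - 1767 = -1794 + I*√382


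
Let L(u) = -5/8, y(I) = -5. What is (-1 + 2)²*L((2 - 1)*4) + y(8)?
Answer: -45/8 ≈ -5.6250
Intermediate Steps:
L(u) = -5/8 (L(u) = -5*⅛ = -5/8)
(-1 + 2)²*L((2 - 1)*4) + y(8) = (-1 + 2)²*(-5/8) - 5 = 1²*(-5/8) - 5 = 1*(-5/8) - 5 = -5/8 - 5 = -45/8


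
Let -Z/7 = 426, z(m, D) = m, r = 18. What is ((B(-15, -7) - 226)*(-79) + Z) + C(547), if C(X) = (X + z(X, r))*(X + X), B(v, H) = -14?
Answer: 1212814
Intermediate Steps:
Z = -2982 (Z = -7*426 = -2982)
C(X) = 4*X² (C(X) = (X + X)*(X + X) = (2*X)*(2*X) = 4*X²)
((B(-15, -7) - 226)*(-79) + Z) + C(547) = ((-14 - 226)*(-79) - 2982) + 4*547² = (-240*(-79) - 2982) + 4*299209 = (18960 - 2982) + 1196836 = 15978 + 1196836 = 1212814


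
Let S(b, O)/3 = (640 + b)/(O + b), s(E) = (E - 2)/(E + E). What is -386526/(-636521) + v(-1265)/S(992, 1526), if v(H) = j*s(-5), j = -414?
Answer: -128496494819/865668560 ≈ -148.44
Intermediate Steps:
s(E) = (-2 + E)/(2*E) (s(E) = (-2 + E)/((2*E)) = (-2 + E)*(1/(2*E)) = (-2 + E)/(2*E))
v(H) = -1449/5 (v(H) = -207*(-2 - 5)/(-5) = -207*(-1)*(-7)/5 = -414*7/10 = -1449/5)
S(b, O) = 3*(640 + b)/(O + b) (S(b, O) = 3*((640 + b)/(O + b)) = 3*(640 + b)/(O + b))
-386526/(-636521) + v(-1265)/S(992, 1526) = -386526/(-636521) - 1449*(1526 + 992)/(3*(640 + 992))/5 = -386526*(-1/636521) - 1449/(5*(3*1632/2518)) = 386526/636521 - 1449/(5*(3*(1/2518)*1632)) = 386526/636521 - 1449/(5*2448/1259) = 386526/636521 - 1449/5*1259/2448 = 386526/636521 - 202699/1360 = -128496494819/865668560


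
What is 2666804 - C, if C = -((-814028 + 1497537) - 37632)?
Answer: 3312681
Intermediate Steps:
C = -645877 (C = -(683509 - 37632) = -1*645877 = -645877)
2666804 - C = 2666804 - 1*(-645877) = 2666804 + 645877 = 3312681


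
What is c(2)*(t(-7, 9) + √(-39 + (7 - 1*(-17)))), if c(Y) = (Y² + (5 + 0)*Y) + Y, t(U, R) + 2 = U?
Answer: -144 + 16*I*√15 ≈ -144.0 + 61.968*I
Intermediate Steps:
t(U, R) = -2 + U
c(Y) = Y² + 6*Y (c(Y) = (Y² + 5*Y) + Y = Y² + 6*Y)
c(2)*(t(-7, 9) + √(-39 + (7 - 1*(-17)))) = (2*(6 + 2))*((-2 - 7) + √(-39 + (7 - 1*(-17)))) = (2*8)*(-9 + √(-39 + (7 + 17))) = 16*(-9 + √(-39 + 24)) = 16*(-9 + √(-15)) = 16*(-9 + I*√15) = -144 + 16*I*√15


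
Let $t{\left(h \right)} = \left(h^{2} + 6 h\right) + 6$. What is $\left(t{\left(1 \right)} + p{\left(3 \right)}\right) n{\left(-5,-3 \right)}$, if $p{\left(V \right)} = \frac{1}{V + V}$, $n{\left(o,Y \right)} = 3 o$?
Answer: $- \frac{395}{2} \approx -197.5$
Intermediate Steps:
$t{\left(h \right)} = 6 + h^{2} + 6 h$
$p{\left(V \right)} = \frac{1}{2 V}$
$\left(t{\left(1 \right)} + p{\left(3 \right)}\right) n{\left(-5,-3 \right)} = \left(\left(6 + 1^{2} + 6 \cdot 1\right) + \frac{1}{2 \cdot 3}\right) 3 \left(-5\right) = \left(\left(6 + 1 + 6\right) + \frac{1}{2} \cdot \frac{1}{3}\right) \left(-15\right) = \left(13 + \frac{1}{6}\right) \left(-15\right) = \frac{79}{6} \left(-15\right) = - \frac{395}{2}$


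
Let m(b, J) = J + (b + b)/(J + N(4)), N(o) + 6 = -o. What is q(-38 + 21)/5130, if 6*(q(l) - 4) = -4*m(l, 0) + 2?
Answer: 31/76950 ≈ 0.00040286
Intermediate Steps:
N(o) = -6 - o
m(b, J) = J + 2*b/(-10 + J) (m(b, J) = J + (b + b)/(J + (-6 - 1*4)) = J + (2*b)/(J + (-6 - 4)) = J + (2*b)/(J - 10) = J + (2*b)/(-10 + J) = J + 2*b/(-10 + J))
q(l) = 13/3 + 2*l/15 (q(l) = 4 + (-4*(0² - 10*0 + 2*l)/(-10 + 0) + 2)/6 = 4 + (-4*(0 + 0 + 2*l)/(-10) + 2)/6 = 4 + (-(-2)*2*l/5 + 2)/6 = 4 + (-(-4)*l/5 + 2)/6 = 4 + (4*l/5 + 2)/6 = 4 + (2 + 4*l/5)/6 = 4 + (⅓ + 2*l/15) = 13/3 + 2*l/15)
q(-38 + 21)/5130 = (13/3 + 2*(-38 + 21)/15)/5130 = (13/3 + (2/15)*(-17))*(1/5130) = (13/3 - 34/15)*(1/5130) = (31/15)*(1/5130) = 31/76950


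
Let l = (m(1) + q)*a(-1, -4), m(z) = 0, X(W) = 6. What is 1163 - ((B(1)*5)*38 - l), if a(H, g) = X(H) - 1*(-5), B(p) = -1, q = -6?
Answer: 1287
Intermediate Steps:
a(H, g) = 11 (a(H, g) = 6 - 1*(-5) = 6 + 5 = 11)
l = -66 (l = (0 - 6)*11 = -6*11 = -66)
1163 - ((B(1)*5)*38 - l) = 1163 - (-1*5*38 - 1*(-66)) = 1163 - (-5*38 + 66) = 1163 - (-190 + 66) = 1163 - 1*(-124) = 1163 + 124 = 1287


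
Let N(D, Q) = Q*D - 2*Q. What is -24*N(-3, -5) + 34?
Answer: -566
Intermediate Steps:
N(D, Q) = -2*Q + D*Q (N(D, Q) = D*Q - 2*Q = -2*Q + D*Q)
-24*N(-3, -5) + 34 = -(-120)*(-2 - 3) + 34 = -(-120)*(-5) + 34 = -24*25 + 34 = -600 + 34 = -566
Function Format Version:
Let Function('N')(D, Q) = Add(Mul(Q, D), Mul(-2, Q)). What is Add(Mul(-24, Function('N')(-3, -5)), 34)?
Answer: -566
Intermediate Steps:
Function('N')(D, Q) = Add(Mul(-2, Q), Mul(D, Q)) (Function('N')(D, Q) = Add(Mul(D, Q), Mul(-2, Q)) = Add(Mul(-2, Q), Mul(D, Q)))
Add(Mul(-24, Function('N')(-3, -5)), 34) = Add(Mul(-24, Mul(-5, Add(-2, -3))), 34) = Add(Mul(-24, Mul(-5, -5)), 34) = Add(Mul(-24, 25), 34) = Add(-600, 34) = -566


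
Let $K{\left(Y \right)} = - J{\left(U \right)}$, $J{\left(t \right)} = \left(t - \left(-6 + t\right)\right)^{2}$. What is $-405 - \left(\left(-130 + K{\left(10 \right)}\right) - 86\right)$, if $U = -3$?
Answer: $-153$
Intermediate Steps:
$J{\left(t \right)} = 36$ ($J{\left(t \right)} = 6^{2} = 36$)
$K{\left(Y \right)} = -36$ ($K{\left(Y \right)} = \left(-1\right) 36 = -36$)
$-405 - \left(\left(-130 + K{\left(10 \right)}\right) - 86\right) = -405 - \left(\left(-130 - 36\right) - 86\right) = -405 - \left(-166 - 86\right) = -405 - -252 = -405 + 252 = -153$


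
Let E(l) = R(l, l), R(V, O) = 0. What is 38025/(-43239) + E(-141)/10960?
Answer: -12675/14413 ≈ -0.87941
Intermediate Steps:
E(l) = 0
38025/(-43239) + E(-141)/10960 = 38025/(-43239) + 0/10960 = 38025*(-1/43239) + 0*(1/10960) = -12675/14413 + 0 = -12675/14413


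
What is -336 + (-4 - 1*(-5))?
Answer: -335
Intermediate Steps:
-336 + (-4 - 1*(-5)) = -336 + (-4 + 5) = -336 + 1 = -335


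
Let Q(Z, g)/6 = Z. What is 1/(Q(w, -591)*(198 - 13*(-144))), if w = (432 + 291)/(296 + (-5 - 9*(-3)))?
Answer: 53/1496610 ≈ 3.5413e-5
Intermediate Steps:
w = 241/106 (w = 723/(296 + (-5 + 27)) = 723/(296 + 22) = 723/318 = 723*(1/318) = 241/106 ≈ 2.2736)
Q(Z, g) = 6*Z
1/(Q(w, -591)*(198 - 13*(-144))) = 1/(((6*(241/106)))*(198 - 13*(-144))) = 1/((723/53)*(198 + 1872)) = (53/723)/2070 = (53/723)*(1/2070) = 53/1496610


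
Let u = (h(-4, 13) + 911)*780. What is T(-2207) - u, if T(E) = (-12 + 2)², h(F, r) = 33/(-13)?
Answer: -708500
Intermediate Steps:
h(F, r) = -33/13 (h(F, r) = 33*(-1/13) = -33/13)
u = 708600 (u = (-33/13 + 911)*780 = (11810/13)*780 = 708600)
T(E) = 100 (T(E) = (-10)² = 100)
T(-2207) - u = 100 - 1*708600 = 100 - 708600 = -708500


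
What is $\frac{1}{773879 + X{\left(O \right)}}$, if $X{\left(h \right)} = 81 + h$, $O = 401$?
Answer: $\frac{1}{774361} \approx 1.2914 \cdot 10^{-6}$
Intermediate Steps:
$\frac{1}{773879 + X{\left(O \right)}} = \frac{1}{773879 + \left(81 + 401\right)} = \frac{1}{773879 + 482} = \frac{1}{774361}$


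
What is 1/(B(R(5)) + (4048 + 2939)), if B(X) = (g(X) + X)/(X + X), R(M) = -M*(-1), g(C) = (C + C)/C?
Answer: 10/69877 ≈ 0.00014311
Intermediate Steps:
g(C) = 2 (g(C) = (2*C)/C = 2)
R(M) = M
B(X) = (2 + X)/(2*X) (B(X) = (2 + X)/(X + X) = (2 + X)/((2*X)) = (2 + X)*(1/(2*X)) = (2 + X)/(2*X))
1/(B(R(5)) + (4048 + 2939)) = 1/((½)*(2 + 5)/5 + (4048 + 2939)) = 1/((½)*(⅕)*7 + 6987) = 1/(7/10 + 6987) = 1/(69877/10) = 10/69877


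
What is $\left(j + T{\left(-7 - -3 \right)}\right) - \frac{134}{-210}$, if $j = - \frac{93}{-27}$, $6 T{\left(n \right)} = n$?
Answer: $\frac{1076}{315} \approx 3.4159$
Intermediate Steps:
$T{\left(n \right)} = \frac{n}{6}$
$j = \frac{31}{9}$ ($j = \left(-93\right) \left(- \frac{1}{27}\right) = \frac{31}{9} \approx 3.4444$)
$\left(j + T{\left(-7 - -3 \right)}\right) - \frac{134}{-210} = \left(\frac{31}{9} + \frac{-7 - -3}{6}\right) - \frac{134}{-210} = \left(\frac{31}{9} + \frac{-7 + 3}{6}\right) - - \frac{67}{105} = \left(\frac{31}{9} + \frac{1}{6} \left(-4\right)\right) + \frac{67}{105} = \left(\frac{31}{9} - \frac{2}{3}\right) + \frac{67}{105} = \frac{25}{9} + \frac{67}{105} = \frac{1076}{315}$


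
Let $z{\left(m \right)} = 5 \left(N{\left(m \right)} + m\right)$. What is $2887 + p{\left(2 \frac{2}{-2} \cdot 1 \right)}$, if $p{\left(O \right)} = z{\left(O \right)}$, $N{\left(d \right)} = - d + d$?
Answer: $2877$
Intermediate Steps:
$N{\left(d \right)} = 0$
$z{\left(m \right)} = 5 m$ ($z{\left(m \right)} = 5 \left(0 + m\right) = 5 m$)
$p{\left(O \right)} = 5 O$
$2887 + p{\left(2 \frac{2}{-2} \cdot 1 \right)} = 2887 + 5 \cdot 2 \frac{2}{-2} \cdot 1 = 2887 + 5 \cdot 2 \cdot 2 \left(- \frac{1}{2}\right) 1 = 2887 + 5 \cdot 2 \left(-1\right) 1 = 2887 + 5 \left(\left(-2\right) 1\right) = 2887 + 5 \left(-2\right) = 2887 - 10 = 2877$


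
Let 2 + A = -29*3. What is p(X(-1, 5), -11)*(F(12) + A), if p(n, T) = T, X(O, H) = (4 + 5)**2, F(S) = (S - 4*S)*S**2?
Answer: 58003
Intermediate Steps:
F(S) = -3*S**3 (F(S) = (-3*S)*S**2 = -3*S**3)
X(O, H) = 81 (X(O, H) = 9**2 = 81)
A = -89 (A = -2 - 29*3 = -2 - 87 = -89)
p(X(-1, 5), -11)*(F(12) + A) = -11*(-3*12**3 - 89) = -11*(-3*1728 - 89) = -11*(-5184 - 89) = -11*(-5273) = 58003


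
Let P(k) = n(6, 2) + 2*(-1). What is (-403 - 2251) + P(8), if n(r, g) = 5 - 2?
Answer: -2653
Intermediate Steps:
n(r, g) = 3
P(k) = 1 (P(k) = 3 + 2*(-1) = 3 - 2 = 1)
(-403 - 2251) + P(8) = (-403 - 2251) + 1 = -2654 + 1 = -2653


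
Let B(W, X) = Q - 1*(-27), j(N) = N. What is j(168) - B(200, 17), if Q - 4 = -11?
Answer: 148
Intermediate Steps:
Q = -7 (Q = 4 - 11 = -7)
B(W, X) = 20 (B(W, X) = -7 - 1*(-27) = -7 + 27 = 20)
j(168) - B(200, 17) = 168 - 1*20 = 168 - 20 = 148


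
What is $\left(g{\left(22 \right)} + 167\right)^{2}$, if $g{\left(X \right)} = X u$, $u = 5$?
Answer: $76729$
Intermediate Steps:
$g{\left(X \right)} = 5 X$ ($g{\left(X \right)} = X 5 = 5 X$)
$\left(g{\left(22 \right)} + 167\right)^{2} = \left(5 \cdot 22 + 167\right)^{2} = \left(110 + 167\right)^{2} = 277^{2} = 76729$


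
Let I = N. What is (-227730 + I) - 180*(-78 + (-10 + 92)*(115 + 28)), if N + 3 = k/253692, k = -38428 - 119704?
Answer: -147418748312/63423 ≈ -2.3244e+6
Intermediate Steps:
k = -158132
N = -229802/63423 (N = -3 - 158132/253692 = -3 - 158132*1/253692 = -3 - 39533/63423 = -229802/63423 ≈ -3.6233)
I = -229802/63423 ≈ -3.6233
(-227730 + I) - 180*(-78 + (-10 + 92)*(115 + 28)) = (-227730 - 229802/63423) - 180*(-78 + (-10 + 92)*(115 + 28)) = -14443549592/63423 - 180*(-78 + 82*143) = -14443549592/63423 - 180*(-78 + 11726) = -14443549592/63423 - 180*11648 = -14443549592/63423 - 2096640 = -147418748312/63423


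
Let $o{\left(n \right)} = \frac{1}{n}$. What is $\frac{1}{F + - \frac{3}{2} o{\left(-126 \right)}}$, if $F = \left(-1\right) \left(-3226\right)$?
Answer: $\frac{84}{270985} \approx 0.00030998$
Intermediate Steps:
$F = 3226$
$\frac{1}{F + - \frac{3}{2} o{\left(-126 \right)}} = \frac{1}{3226 + \frac{\left(-3\right) \frac{1}{2}}{-126}} = \frac{1}{3226 + \left(-3\right) \frac{1}{2} \left(- \frac{1}{126}\right)} = \frac{1}{3226 - - \frac{1}{84}} = \frac{1}{3226 + \frac{1}{84}} = \frac{1}{\frac{270985}{84}} = \frac{84}{270985}$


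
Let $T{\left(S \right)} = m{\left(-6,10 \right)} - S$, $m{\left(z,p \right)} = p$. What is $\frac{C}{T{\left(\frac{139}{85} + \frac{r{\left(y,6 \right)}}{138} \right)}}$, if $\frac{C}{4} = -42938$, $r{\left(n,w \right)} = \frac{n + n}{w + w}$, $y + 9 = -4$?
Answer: $- \frac{1726843680}{84259} \approx -20494.0$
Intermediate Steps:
$y = -13$ ($y = -9 - 4 = -13$)
$r{\left(n,w \right)} = \frac{n}{w}$ ($r{\left(n,w \right)} = \frac{2 n}{2 w} = 2 n \frac{1}{2 w} = \frac{n}{w}$)
$C = -171752$ ($C = 4 \left(-42938\right) = -171752$)
$T{\left(S \right)} = 10 - S$
$\frac{C}{T{\left(\frac{139}{85} + \frac{r{\left(y,6 \right)}}{138} \right)}} = - \frac{171752}{10 - \left(\frac{139}{85} + \frac{\left(-13\right) \frac{1}{6}}{138}\right)} = - \frac{171752}{10 - \left(139 \cdot \frac{1}{85} + \left(-13\right) \frac{1}{6} \cdot \frac{1}{138}\right)} = - \frac{171752}{10 - \left(\frac{139}{85} - \frac{13}{828}\right)} = - \frac{171752}{10 - \frac{113987}{70380}} = - \frac{171752}{\frac{589813}{70380}} = \left(-171752\right) \frac{70380}{589813} = - \frac{1726843680}{84259}$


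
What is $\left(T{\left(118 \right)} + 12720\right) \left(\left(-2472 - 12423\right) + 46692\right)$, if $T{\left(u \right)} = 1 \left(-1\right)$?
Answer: $404426043$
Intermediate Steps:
$T{\left(u \right)} = -1$
$\left(T{\left(118 \right)} + 12720\right) \left(\left(-2472 - 12423\right) + 46692\right) = \left(-1 + 12720\right) \left(\left(-2472 - 12423\right) + 46692\right) = 12719 \left(-14895 + 46692\right) = 12719 \cdot 31797 = 404426043$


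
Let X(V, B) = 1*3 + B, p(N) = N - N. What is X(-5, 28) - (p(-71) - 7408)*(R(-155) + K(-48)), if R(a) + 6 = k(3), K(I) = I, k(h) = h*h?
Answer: -333329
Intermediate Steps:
k(h) = h²
R(a) = 3 (R(a) = -6 + 3² = -6 + 9 = 3)
p(N) = 0
X(V, B) = 3 + B
X(-5, 28) - (p(-71) - 7408)*(R(-155) + K(-48)) = (3 + 28) - (0 - 7408)*(3 - 48) = 31 - (-7408)*(-45) = 31 - 1*333360 = 31 - 333360 = -333329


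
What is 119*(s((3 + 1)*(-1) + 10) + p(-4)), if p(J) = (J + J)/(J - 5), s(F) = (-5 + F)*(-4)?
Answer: -3332/9 ≈ -370.22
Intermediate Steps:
s(F) = 20 - 4*F
p(J) = 2*J/(-5 + J) (p(J) = (2*J)/(-5 + J) = 2*J/(-5 + J))
119*(s((3 + 1)*(-1) + 10) + p(-4)) = 119*((20 - 4*((3 + 1)*(-1) + 10)) + 2*(-4)/(-5 - 4)) = 119*((20 - 4*(4*(-1) + 10)) + 2*(-4)/(-9)) = 119*((20 - 4*(-4 + 10)) + 2*(-4)*(-1/9)) = 119*((20 - 4*6) + 8/9) = 119*((20 - 24) + 8/9) = 119*(-4 + 8/9) = 119*(-28/9) = -3332/9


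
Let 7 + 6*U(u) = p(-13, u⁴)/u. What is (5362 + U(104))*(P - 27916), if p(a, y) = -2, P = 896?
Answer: -11298271145/78 ≈ -1.4485e+8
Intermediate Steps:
U(u) = -7/6 - 1/(3*u) (U(u) = -7/6 + (-2/u)/6 = -7/6 - 1/(3*u))
(5362 + U(104))*(P - 27916) = (5362 + (⅙)*(-2 - 7*104)/104)*(896 - 27916) = (5362 + (⅙)*(1/104)*(-2 - 728))*(-27020) = (5362 + (⅙)*(1/104)*(-730))*(-27020) = (5362 - 365/312)*(-27020) = (1672579/312)*(-27020) = -11298271145/78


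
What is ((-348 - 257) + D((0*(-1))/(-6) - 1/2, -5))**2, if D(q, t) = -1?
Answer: 367236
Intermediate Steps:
((-348 - 257) + D((0*(-1))/(-6) - 1/2, -5))**2 = ((-348 - 257) - 1)**2 = (-605 - 1)**2 = (-606)**2 = 367236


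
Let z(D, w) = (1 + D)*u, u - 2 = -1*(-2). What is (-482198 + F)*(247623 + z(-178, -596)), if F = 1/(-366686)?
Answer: -43658338893017535/366686 ≈ -1.1906e+11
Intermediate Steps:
u = 4 (u = 2 - 1*(-2) = 2 + 2 = 4)
F = -1/366686 ≈ -2.7271e-6
z(D, w) = 4 + 4*D (z(D, w) = (1 + D)*4 = 4 + 4*D)
(-482198 + F)*(247623 + z(-178, -596)) = (-482198 - 1/366686)*(247623 + (4 + 4*(-178))) = -176815255829*(247623 + (4 - 712))/366686 = -176815255829*(247623 - 708)/366686 = -176815255829/366686*246915 = -43658338893017535/366686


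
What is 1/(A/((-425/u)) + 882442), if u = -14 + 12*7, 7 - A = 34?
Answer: 85/75007948 ≈ 1.1332e-6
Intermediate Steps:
A = -27 (A = 7 - 1*34 = 7 - 34 = -27)
u = 70 (u = -14 + 84 = 70)
1/(A/((-425/u)) + 882442) = 1/(-27/((-425/70)) + 882442) = 1/(-27/((-425*1/70)) + 882442) = 1/(-27/(-85/14) + 882442) = 1/(-27*(-14/85) + 882442) = 1/(378/85 + 882442) = 1/(75007948/85) = 85/75007948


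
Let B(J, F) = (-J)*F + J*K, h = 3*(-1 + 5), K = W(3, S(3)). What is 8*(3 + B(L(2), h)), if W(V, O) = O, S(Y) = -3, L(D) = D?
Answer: -216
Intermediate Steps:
K = -3
h = 12 (h = 3*4 = 12)
B(J, F) = -3*J - F*J (B(J, F) = (-J)*F + J*(-3) = -F*J - 3*J = -3*J - F*J)
8*(3 + B(L(2), h)) = 8*(3 - 1*2*(3 + 12)) = 8*(3 - 1*2*15) = 8*(3 - 30) = 8*(-27) = -216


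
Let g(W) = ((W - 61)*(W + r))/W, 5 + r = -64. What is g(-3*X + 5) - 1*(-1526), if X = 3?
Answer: 1359/4 ≈ 339.75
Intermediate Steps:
r = -69 (r = -5 - 64 = -69)
g(W) = (-69 + W)*(-61 + W)/W (g(W) = ((W - 61)*(W - 69))/W = ((-61 + W)*(-69 + W))/W = ((-69 + W)*(-61 + W))/W = (-69 + W)*(-61 + W)/W)
g(-3*X + 5) - 1*(-1526) = (-130 + (-3*3 + 5) + 4209/(-3*3 + 5)) - 1*(-1526) = (-130 + (-9 + 5) + 4209/(-9 + 5)) + 1526 = (-130 - 4 + 4209/(-4)) + 1526 = (-130 - 4 + 4209*(-1/4)) + 1526 = (-130 - 4 - 4209/4) + 1526 = -4745/4 + 1526 = 1359/4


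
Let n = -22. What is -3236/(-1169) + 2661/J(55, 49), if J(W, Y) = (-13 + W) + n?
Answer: 3175429/23380 ≈ 135.82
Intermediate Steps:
J(W, Y) = -35 + W (J(W, Y) = (-13 + W) - 22 = -35 + W)
-3236/(-1169) + 2661/J(55, 49) = -3236/(-1169) + 2661/(-35 + 55) = -3236*(-1/1169) + 2661/20 = 3236/1169 + 2661*(1/20) = 3236/1169 + 2661/20 = 3175429/23380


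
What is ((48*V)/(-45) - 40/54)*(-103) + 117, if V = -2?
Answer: -3569/135 ≈ -26.437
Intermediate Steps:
((48*V)/(-45) - 40/54)*(-103) + 117 = ((48*(-2))/(-45) - 40/54)*(-103) + 117 = (-96*(-1/45) - 40*1/54)*(-103) + 117 = (32/15 - 20/27)*(-103) + 117 = (188/135)*(-103) + 117 = -19364/135 + 117 = -3569/135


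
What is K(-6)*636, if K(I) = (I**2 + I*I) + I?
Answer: 41976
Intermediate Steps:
K(I) = I + 2*I**2 (K(I) = (I**2 + I**2) + I = 2*I**2 + I = I + 2*I**2)
K(-6)*636 = -6*(1 + 2*(-6))*636 = -6*(1 - 12)*636 = -6*(-11)*636 = 66*636 = 41976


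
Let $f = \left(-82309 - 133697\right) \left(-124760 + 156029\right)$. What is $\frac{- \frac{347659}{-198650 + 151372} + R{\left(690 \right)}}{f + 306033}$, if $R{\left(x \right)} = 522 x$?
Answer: $- \frac{17028937699}{319314930298518} \approx -5.333 \cdot 10^{-5}$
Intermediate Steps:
$f = -6754291614$ ($f = \left(-216006\right) 31269 = -6754291614$)
$\frac{- \frac{347659}{-198650 + 151372} + R{\left(690 \right)}}{f + 306033} = \frac{- \frac{347659}{-198650 + 151372} + 522 \cdot 690}{-6754291614 + 306033} = \frac{- \frac{347659}{-47278} + 360180}{-6753985581} = \left(\left(-347659\right) \left(- \frac{1}{47278}\right) + 360180\right) \left(- \frac{1}{6753985581}\right) = \left(\frac{347659}{47278} + 360180\right) \left(- \frac{1}{6753985581}\right) = \frac{17028937699}{47278} \left(- \frac{1}{6753985581}\right) = - \frac{17028937699}{319314930298518}$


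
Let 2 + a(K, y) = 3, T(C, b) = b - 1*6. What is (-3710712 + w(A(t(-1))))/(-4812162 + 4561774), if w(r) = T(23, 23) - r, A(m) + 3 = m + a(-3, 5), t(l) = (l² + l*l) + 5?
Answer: 927675/62597 ≈ 14.820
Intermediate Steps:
T(C, b) = -6 + b (T(C, b) = b - 6 = -6 + b)
a(K, y) = 1 (a(K, y) = -2 + 3 = 1)
t(l) = 5 + 2*l² (t(l) = (l² + l²) + 5 = 2*l² + 5 = 5 + 2*l²)
A(m) = -2 + m (A(m) = -3 + (m + 1) = -3 + (1 + m) = -2 + m)
w(r) = 17 - r (w(r) = (-6 + 23) - r = 17 - r)
(-3710712 + w(A(t(-1))))/(-4812162 + 4561774) = (-3710712 + (17 - (-2 + (5 + 2*(-1)²))))/(-4812162 + 4561774) = (-3710712 + (17 - (-2 + (5 + 2*1))))/(-250388) = (-3710712 + (17 - (-2 + (5 + 2))))*(-1/250388) = (-3710712 + (17 - (-2 + 7)))*(-1/250388) = (-3710712 + (17 - 1*5))*(-1/250388) = (-3710712 + (17 - 5))*(-1/250388) = (-3710712 + 12)*(-1/250388) = -3710700*(-1/250388) = 927675/62597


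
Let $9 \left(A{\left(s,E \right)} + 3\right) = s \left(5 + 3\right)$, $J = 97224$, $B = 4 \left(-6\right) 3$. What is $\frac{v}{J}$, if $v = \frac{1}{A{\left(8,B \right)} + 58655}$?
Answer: $\frac{3}{17109220256} \approx 1.7534 \cdot 10^{-10}$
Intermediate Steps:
$B = -72$ ($B = \left(-24\right) 3 = -72$)
$A{\left(s,E \right)} = -3 + \frac{8 s}{9}$ ($A{\left(s,E \right)} = -3 + \frac{s \left(5 + 3\right)}{9} = -3 + \frac{s 8}{9} = -3 + \frac{8 s}{9}$)
$v = \frac{9}{527932}$ ($v = \frac{1}{\left(-3 + \frac{8}{9} \cdot 8\right) + 58655} = \frac{1}{\left(-3 + \frac{64}{9}\right) + 58655} = \frac{1}{\frac{37}{9} + 58655} = \frac{1}{\frac{527932}{9}} = \frac{9}{527932} \approx 1.7048 \cdot 10^{-5}$)
$\frac{v}{J} = \frac{9}{527932 \cdot 97224} = \frac{9}{527932} \cdot \frac{1}{97224} = \frac{3}{17109220256}$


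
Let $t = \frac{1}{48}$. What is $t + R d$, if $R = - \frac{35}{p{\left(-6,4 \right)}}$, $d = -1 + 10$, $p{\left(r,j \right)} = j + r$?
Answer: $\frac{7561}{48} \approx 157.52$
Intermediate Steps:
$t = \frac{1}{48} \approx 0.020833$
$d = 9$
$R = \frac{35}{2}$ ($R = - \frac{35}{4 - 6} = - \frac{35}{-2} = \left(-35\right) \left(- \frac{1}{2}\right) = \frac{35}{2} \approx 17.5$)
$t + R d = \frac{1}{48} + \frac{35}{2} \cdot 9 = \frac{1}{48} + \frac{315}{2} = \frac{7561}{48}$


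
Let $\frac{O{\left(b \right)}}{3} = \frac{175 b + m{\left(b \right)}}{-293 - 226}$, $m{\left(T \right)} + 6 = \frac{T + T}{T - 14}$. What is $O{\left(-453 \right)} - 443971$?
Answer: $- \frac{35831837740}{80791} \approx -4.4351 \cdot 10^{5}$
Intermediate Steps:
$m{\left(T \right)} = -6 + \frac{2 T}{-14 + T}$ ($m{\left(T \right)} = -6 + \frac{T + T}{T - 14} = -6 + \frac{2 T}{-14 + T}$)
$O{\left(b \right)} = - \frac{175 b}{173} - \frac{4 \left(21 - b\right)}{173 \left(-14 + b\right)}$ ($O{\left(b \right)} = 3 \frac{175 b + \frac{4 \left(21 - b\right)}{-14 + b}}{-293 - 226} = 3 \frac{175 b + \frac{4 \left(21 - b\right)}{-14 + b}}{-519} = 3 \left(175 b + \frac{4 \left(21 - b\right)}{-14 + b}\right) \left(- \frac{1}{519}\right) = 3 \left(- \frac{175 b}{519} - \frac{4 \left(21 - b\right)}{519 \left(-14 + b\right)}\right) = - \frac{175 b}{173} - \frac{4 \left(21 - b\right)}{173 \left(-14 + b\right)}$)
$O{\left(-453 \right)} - 443971 = \frac{-84 - 175 \left(-453\right)^{2} + 2454 \left(-453\right)}{173 \left(-14 - 453\right)} - 443971 = \frac{-84 - 35911575 - 1111662}{173 \left(-467\right)} - 443971 = \frac{1}{173} \left(- \frac{1}{467}\right) \left(-84 - 35911575 - 1111662\right) - 443971 = \frac{1}{173} \left(- \frac{1}{467}\right) \left(-37023321\right) - 443971 = \frac{37023321}{80791} - 443971 = - \frac{35831837740}{80791}$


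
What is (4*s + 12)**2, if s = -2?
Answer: 16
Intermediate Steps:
(4*s + 12)**2 = (4*(-2) + 12)**2 = (-8 + 12)**2 = 4**2 = 16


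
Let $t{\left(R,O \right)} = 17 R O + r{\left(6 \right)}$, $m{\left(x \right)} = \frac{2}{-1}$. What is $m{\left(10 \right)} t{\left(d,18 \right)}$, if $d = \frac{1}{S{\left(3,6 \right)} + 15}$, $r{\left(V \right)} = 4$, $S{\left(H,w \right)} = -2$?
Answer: $- \frac{716}{13} \approx -55.077$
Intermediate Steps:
$m{\left(x \right)} = -2$ ($m{\left(x \right)} = 2 \left(-1\right) = -2$)
$d = \frac{1}{13}$ ($d = \frac{1}{-2 + 15} = \frac{1}{13} \approx 0.076923$)
$t{\left(R,O \right)} = 4 + 17 O R$ ($t{\left(R,O \right)} = 17 R O + 4 = 17 O R + 4 = 4 + 17 O R$)
$m{\left(10 \right)} t{\left(d,18 \right)} = - 2 \left(4 + 17 \cdot 18 \cdot \frac{1}{13}\right) = - 2 \left(4 + \frac{306}{13}\right) = \left(-2\right) \frac{358}{13} = - \frac{716}{13}$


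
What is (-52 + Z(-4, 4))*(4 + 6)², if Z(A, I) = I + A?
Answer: -5200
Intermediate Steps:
Z(A, I) = A + I
(-52 + Z(-4, 4))*(4 + 6)² = (-52 + (-4 + 4))*(4 + 6)² = (-52 + 0)*10² = -52*100 = -5200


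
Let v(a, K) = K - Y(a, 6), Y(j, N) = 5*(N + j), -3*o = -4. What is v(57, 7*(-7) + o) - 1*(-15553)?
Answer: 45571/3 ≈ 15190.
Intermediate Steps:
o = 4/3 (o = -⅓*(-4) = 4/3 ≈ 1.3333)
Y(j, N) = 5*N + 5*j
v(a, K) = -30 + K - 5*a (v(a, K) = K - (5*6 + 5*a) = K - (30 + 5*a) = K + (-30 - 5*a) = -30 + K - 5*a)
v(57, 7*(-7) + o) - 1*(-15553) = (-30 + (7*(-7) + 4/3) - 5*57) - 1*(-15553) = (-30 + (-49 + 4/3) - 285) + 15553 = (-30 - 143/3 - 285) + 15553 = -1088/3 + 15553 = 45571/3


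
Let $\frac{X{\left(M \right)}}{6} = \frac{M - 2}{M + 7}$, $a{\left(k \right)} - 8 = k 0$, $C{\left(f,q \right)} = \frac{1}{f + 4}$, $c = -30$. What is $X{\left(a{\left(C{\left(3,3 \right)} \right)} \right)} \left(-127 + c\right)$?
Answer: $- \frac{1884}{5} \approx -376.8$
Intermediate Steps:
$C{\left(f,q \right)} = \frac{1}{4 + f}$
$a{\left(k \right)} = 8$ ($a{\left(k \right)} = 8 + k 0 = 8 + 0 = 8$)
$X{\left(M \right)} = \frac{6 \left(-2 + M\right)}{7 + M}$ ($X{\left(M \right)} = 6 \frac{M - 2}{M + 7} = 6 \frac{-2 + M}{7 + M} = \frac{6 \left(-2 + M\right)}{7 + M}$)
$X{\left(a{\left(C{\left(3,3 \right)} \right)} \right)} \left(-127 + c\right) = \frac{6 \left(-2 + 8\right)}{7 + 8} \left(-127 - 30\right) = 6 \cdot \frac{1}{15} \cdot 6 \left(-157\right) = \frac{12}{5} \left(-157\right) = - \frac{1884}{5}$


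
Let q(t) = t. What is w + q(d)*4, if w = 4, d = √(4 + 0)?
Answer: 12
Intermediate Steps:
d = 2 (d = √4 = 2)
w + q(d)*4 = 4 + 2*4 = 4 + 8 = 12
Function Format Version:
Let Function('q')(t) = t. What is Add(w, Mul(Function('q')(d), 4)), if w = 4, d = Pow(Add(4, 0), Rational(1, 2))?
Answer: 12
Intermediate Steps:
d = 2 (d = Pow(4, Rational(1, 2)) = 2)
Add(w, Mul(Function('q')(d), 4)) = Add(4, Mul(2, 4)) = Add(4, 8) = 12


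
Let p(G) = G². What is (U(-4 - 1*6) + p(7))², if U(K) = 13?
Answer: 3844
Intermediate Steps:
(U(-4 - 1*6) + p(7))² = (13 + 7²)² = (13 + 49)² = 62² = 3844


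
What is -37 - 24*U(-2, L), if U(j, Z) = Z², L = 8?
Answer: -1573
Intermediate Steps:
-37 - 24*U(-2, L) = -37 - 24*8² = -37 - 24*64 = -37 - 1536 = -1573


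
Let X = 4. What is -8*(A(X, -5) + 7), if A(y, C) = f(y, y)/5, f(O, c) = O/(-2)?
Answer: -264/5 ≈ -52.800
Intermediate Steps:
f(O, c) = -O/2 (f(O, c) = O*(-1/2) = -O/2)
A(y, C) = -y/10 (A(y, C) = -y/2/5 = -y/2*(1/5) = -y/10)
-8*(A(X, -5) + 7) = -8*(-1/10*4 + 7) = -8*(-2/5 + 7) = -8*33/5 = -264/5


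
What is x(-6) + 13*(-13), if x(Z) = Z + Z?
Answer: -181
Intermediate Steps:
x(Z) = 2*Z
x(-6) + 13*(-13) = 2*(-6) + 13*(-13) = -12 - 169 = -181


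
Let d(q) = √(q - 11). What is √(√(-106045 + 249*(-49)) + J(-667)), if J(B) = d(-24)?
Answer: √I*√(√35 + √118246) ≈ 13.225 + 13.225*I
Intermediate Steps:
d(q) = √(-11 + q)
J(B) = I*√35 (J(B) = √(-11 - 24) = √(-35) = I*√35)
√(√(-106045 + 249*(-49)) + J(-667)) = √(√(-106045 + 249*(-49)) + I*√35) = √(√(-106045 - 12201) + I*√35) = √(√(-118246) + I*√35) = √(I*√118246 + I*√35) = √(I*√35 + I*√118246)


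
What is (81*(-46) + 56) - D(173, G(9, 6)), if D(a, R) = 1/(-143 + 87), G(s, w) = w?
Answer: -205519/56 ≈ -3670.0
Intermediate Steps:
D(a, R) = -1/56 (D(a, R) = 1/(-56) = -1/56)
(81*(-46) + 56) - D(173, G(9, 6)) = (81*(-46) + 56) - 1*(-1/56) = (-3726 + 56) + 1/56 = -3670 + 1/56 = -205519/56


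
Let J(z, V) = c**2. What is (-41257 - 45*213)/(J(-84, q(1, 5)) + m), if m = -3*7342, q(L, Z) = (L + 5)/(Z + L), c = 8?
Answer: 25421/10981 ≈ 2.3150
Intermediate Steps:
q(L, Z) = (5 + L)/(L + Z)
J(z, V) = 64 (J(z, V) = 8**2 = 64)
m = -22026
(-41257 - 45*213)/(J(-84, q(1, 5)) + m) = (-41257 - 45*213)/(64 - 22026) = (-41257 - 9585)/(-21962) = -50842*(-1/21962) = 25421/10981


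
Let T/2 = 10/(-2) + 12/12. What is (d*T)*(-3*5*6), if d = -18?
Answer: -12960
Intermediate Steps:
T = -8 (T = 2*(10/(-2) + 12/12) = 2*(10*(-1/2) + 12*(1/12)) = 2*(-5 + 1) = 2*(-4) = -8)
(d*T)*(-3*5*6) = (-18*(-8))*(-3*5*6) = 144*(-15*6) = 144*(-90) = -12960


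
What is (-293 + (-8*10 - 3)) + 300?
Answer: -76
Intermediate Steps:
(-293 + (-8*10 - 3)) + 300 = (-293 + (-80 - 3)) + 300 = (-293 - 83) + 300 = -376 + 300 = -76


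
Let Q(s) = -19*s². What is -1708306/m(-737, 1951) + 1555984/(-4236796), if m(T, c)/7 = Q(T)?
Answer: -26292209580198/76518100196923 ≈ -0.34361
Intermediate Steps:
m(T, c) = -133*T² (m(T, c) = 7*(-19*T²) = -133*T²)
-1708306/m(-737, 1951) + 1555984/(-4236796) = -1708306/((-133*(-737)²)) + 1555984/(-4236796) = -1708306/((-133*543169)) + 1555984*(-1/4236796) = -1708306/(-72241477) - 388996/1059199 = -1708306*(-1/72241477) - 388996/1059199 = 1708306/72241477 - 388996/1059199 = -26292209580198/76518100196923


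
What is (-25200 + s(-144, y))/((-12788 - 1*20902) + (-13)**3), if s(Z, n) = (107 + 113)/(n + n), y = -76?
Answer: 957655/1363706 ≈ 0.70224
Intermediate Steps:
s(Z, n) = 110/n (s(Z, n) = 220/((2*n)) = 220*(1/(2*n)) = 110/n)
(-25200 + s(-144, y))/((-12788 - 1*20902) + (-13)**3) = (-25200 + 110/(-76))/((-12788 - 1*20902) + (-13)**3) = (-25200 + 110*(-1/76))/((-12788 - 20902) - 2197) = (-25200 - 55/38)/(-33690 - 2197) = -957655/38/(-35887) = -957655/38*(-1/35887) = 957655/1363706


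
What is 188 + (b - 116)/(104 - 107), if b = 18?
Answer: 662/3 ≈ 220.67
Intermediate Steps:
188 + (b - 116)/(104 - 107) = 188 + (18 - 116)/(104 - 107) = 188 - 98/(-3) = 188 - 98*(-⅓) = 188 + 98/3 = 662/3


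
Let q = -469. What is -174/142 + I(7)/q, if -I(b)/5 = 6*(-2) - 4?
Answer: -46483/33299 ≈ -1.3959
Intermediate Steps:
I(b) = 80 (I(b) = -5*(6*(-2) - 4) = -5*(-12 - 4) = -5*(-16) = 80)
-174/142 + I(7)/q = -174/142 + 80/(-469) = -174*1/142 + 80*(-1/469) = -87/71 - 80/469 = -46483/33299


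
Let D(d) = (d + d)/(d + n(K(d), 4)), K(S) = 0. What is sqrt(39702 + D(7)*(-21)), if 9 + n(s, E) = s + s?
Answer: sqrt(39849) ≈ 199.62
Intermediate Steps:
n(s, E) = -9 + 2*s (n(s, E) = -9 + (s + s) = -9 + 2*s)
D(d) = 2*d/(-9 + d) (D(d) = (d + d)/(d + (-9 + 2*0)) = (2*d)/(d + (-9 + 0)) = (2*d)/(d - 9) = (2*d)/(-9 + d) = 2*d/(-9 + d))
sqrt(39702 + D(7)*(-21)) = sqrt(39702 + (2*7/(-9 + 7))*(-21)) = sqrt(39702 + (2*7/(-2))*(-21)) = sqrt(39702 + (2*7*(-1/2))*(-21)) = sqrt(39702 - 7*(-21)) = sqrt(39702 + 147) = sqrt(39849)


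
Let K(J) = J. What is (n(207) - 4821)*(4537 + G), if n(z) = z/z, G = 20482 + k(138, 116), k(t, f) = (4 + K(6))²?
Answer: -121073580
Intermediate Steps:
k(t, f) = 100 (k(t, f) = (4 + 6)² = 10² = 100)
G = 20582 (G = 20482 + 100 = 20582)
n(z) = 1
(n(207) - 4821)*(4537 + G) = (1 - 4821)*(4537 + 20582) = -4820*25119 = -121073580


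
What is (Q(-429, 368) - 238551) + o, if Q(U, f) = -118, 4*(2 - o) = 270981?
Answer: -1225649/4 ≈ -3.0641e+5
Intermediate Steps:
o = -270973/4 (o = 2 - ¼*270981 = 2 - 270981/4 = -270973/4 ≈ -67743.)
(Q(-429, 368) - 238551) + o = (-118 - 238551) - 270973/4 = -238669 - 270973/4 = -1225649/4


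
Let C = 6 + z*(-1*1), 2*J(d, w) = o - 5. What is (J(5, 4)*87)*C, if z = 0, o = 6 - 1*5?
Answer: -1044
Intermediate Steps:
o = 1 (o = 6 - 5 = 1)
J(d, w) = -2 (J(d, w) = (1 - 5)/2 = (1/2)*(-4) = -2)
C = 6 (C = 6 + 0*(-1*1) = 6 + 0*(-1) = 6 + 0 = 6)
(J(5, 4)*87)*C = -2*87*6 = -174*6 = -1044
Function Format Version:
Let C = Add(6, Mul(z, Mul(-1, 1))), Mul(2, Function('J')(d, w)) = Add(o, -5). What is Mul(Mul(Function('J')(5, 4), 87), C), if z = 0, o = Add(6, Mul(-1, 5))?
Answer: -1044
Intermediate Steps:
o = 1 (o = Add(6, -5) = 1)
Function('J')(d, w) = -2 (Function('J')(d, w) = Mul(Rational(1, 2), Add(1, -5)) = Mul(Rational(1, 2), -4) = -2)
C = 6 (C = Add(6, Mul(0, Mul(-1, 1))) = Add(6, Mul(0, -1)) = Add(6, 0) = 6)
Mul(Mul(Function('J')(5, 4), 87), C) = Mul(Mul(-2, 87), 6) = Mul(-174, 6) = -1044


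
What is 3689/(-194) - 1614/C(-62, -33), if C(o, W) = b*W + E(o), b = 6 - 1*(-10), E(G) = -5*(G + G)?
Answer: -81563/2231 ≈ -36.559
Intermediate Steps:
E(G) = -10*G
b = 16 (b = 6 + 10 = 16)
C(o, W) = -10*o + 16*W (C(o, W) = 16*W - 10*o = -10*o + 16*W)
3689/(-194) - 1614/C(-62, -33) = 3689/(-194) - 1614/(-10*(-62) + 16*(-33)) = 3689*(-1/194) - 1614/(620 - 528) = -3689/194 - 1614/92 = -3689/194 - 1614*1/92 = -3689/194 - 807/46 = -81563/2231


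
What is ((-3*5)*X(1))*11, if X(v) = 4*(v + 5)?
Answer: -3960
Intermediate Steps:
X(v) = 20 + 4*v (X(v) = 4*(5 + v) = 20 + 4*v)
((-3*5)*X(1))*11 = ((-3*5)*(20 + 4*1))*11 = -15*(20 + 4)*11 = -15*24*11 = -360*11 = -3960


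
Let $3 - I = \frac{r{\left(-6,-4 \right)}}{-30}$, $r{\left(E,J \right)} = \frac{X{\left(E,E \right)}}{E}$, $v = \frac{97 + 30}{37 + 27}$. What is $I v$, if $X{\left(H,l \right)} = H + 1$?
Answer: $\frac{13843}{2304} \approx 6.0082$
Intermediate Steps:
$X{\left(H,l \right)} = 1 + H$
$v = \frac{127}{64} \approx 1.9844$
$r{\left(E,J \right)} = \frac{1 + E}{E}$
$I = \frac{109}{36}$ ($I = 3 - \frac{\frac{1}{-6} \left(1 - 6\right)}{-30} = 3 - \left(- \frac{1}{6}\right) \left(-5\right) \left(- \frac{1}{30}\right) = 3 - \frac{5}{6} \left(- \frac{1}{30}\right) = 3 - - \frac{1}{36} = 3 + \frac{1}{36} = \frac{109}{36} \approx 3.0278$)
$I v = \frac{109}{36} \cdot \frac{127}{64} = \frac{13843}{2304}$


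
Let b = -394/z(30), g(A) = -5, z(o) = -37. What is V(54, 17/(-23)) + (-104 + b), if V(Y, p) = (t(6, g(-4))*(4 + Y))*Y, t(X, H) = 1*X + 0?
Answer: 691850/37 ≈ 18699.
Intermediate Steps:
t(X, H) = X (t(X, H) = X + 0 = X)
b = 394/37 (b = -394/(-37) = -394*(-1/37) = 394/37 ≈ 10.649)
V(Y, p) = Y*(24 + 6*Y) (V(Y, p) = (6*(4 + Y))*Y = (24 + 6*Y)*Y = Y*(24 + 6*Y))
V(54, 17/(-23)) + (-104 + b) = 6*54*(4 + 54) + (-104 + 394/37) = 6*54*58 - 3454/37 = 18792 - 3454/37 = 691850/37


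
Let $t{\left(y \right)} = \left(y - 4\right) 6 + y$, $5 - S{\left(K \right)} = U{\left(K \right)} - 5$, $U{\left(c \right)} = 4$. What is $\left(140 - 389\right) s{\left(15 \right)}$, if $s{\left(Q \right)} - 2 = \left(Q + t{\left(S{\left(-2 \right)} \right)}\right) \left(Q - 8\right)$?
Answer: $-58017$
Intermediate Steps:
$S{\left(K \right)} = 6$ ($S{\left(K \right)} = 5 - \left(4 - 5\right) = 5 - -1 = 5 + 1 = 6$)
$t{\left(y \right)} = -24 + 7 y$ ($t{\left(y \right)} = \left(y - 4\right) 6 + y = \left(-4 + y\right) 6 + y = \left(-24 + 6 y\right) + y = -24 + 7 y$)
$s{\left(Q \right)} = 2 + \left(-8 + Q\right) \left(18 + Q\right)$ ($s{\left(Q \right)} = 2 + \left(Q + \left(-24 + 7 \cdot 6\right)\right) \left(Q - 8\right) = 2 + \left(Q + \left(-24 + 42\right)\right) \left(-8 + Q\right) = 2 + \left(Q + 18\right) \left(-8 + Q\right) = 2 + \left(18 + Q\right) \left(-8 + Q\right) = 2 + \left(-8 + Q\right) \left(18 + Q\right)$)
$\left(140 - 389\right) s{\left(15 \right)} = \left(140 - 389\right) \left(-142 + 15^{2} + 10 \cdot 15\right) = - 249 \left(-142 + 225 + 150\right) = \left(-249\right) 233 = -58017$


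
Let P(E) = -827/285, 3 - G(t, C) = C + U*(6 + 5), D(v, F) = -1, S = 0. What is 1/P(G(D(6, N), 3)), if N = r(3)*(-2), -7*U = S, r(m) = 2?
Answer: -285/827 ≈ -0.34462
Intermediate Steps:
U = 0 (U = -⅐*0 = 0)
N = -4 (N = 2*(-2) = -4)
G(t, C) = 3 - C (G(t, C) = 3 - (C + 0*(6 + 5)) = 3 - (C + 0*11) = 3 - (C + 0) = 3 - C)
P(E) = -827/285 (P(E) = -827*1/285 = -827/285)
1/P(G(D(6, N), 3)) = 1/(-827/285) = -285/827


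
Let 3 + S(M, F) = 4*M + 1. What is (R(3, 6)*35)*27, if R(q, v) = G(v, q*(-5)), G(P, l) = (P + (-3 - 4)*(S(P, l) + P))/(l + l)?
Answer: 5985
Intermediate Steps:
S(M, F) = -2 + 4*M (S(M, F) = -3 + (4*M + 1) = -3 + (1 + 4*M) = -2 + 4*M)
G(P, l) = (14 - 34*P)/(2*l) (G(P, l) = (P + (-3 - 4)*((-2 + 4*P) + P))/(l + l) = (P - 7*(-2 + 5*P))/((2*l)) = (P + (14 - 35*P))*(1/(2*l)) = (14 - 34*P)*(1/(2*l)) = (14 - 34*P)/(2*l))
R(q, v) = -(7 - 17*v)/(5*q) (R(q, v) = (7 - 17*v)/((q*(-5))) = (7 - 17*v)/((-5*q)) = (-1/(5*q))*(7 - 17*v) = -(7 - 17*v)/(5*q))
(R(3, 6)*35)*27 = (((⅕)*(-7 + 17*6)/3)*35)*27 = (((⅕)*(⅓)*(-7 + 102))*35)*27 = (((⅕)*(⅓)*95)*35)*27 = ((19/3)*35)*27 = (665/3)*27 = 5985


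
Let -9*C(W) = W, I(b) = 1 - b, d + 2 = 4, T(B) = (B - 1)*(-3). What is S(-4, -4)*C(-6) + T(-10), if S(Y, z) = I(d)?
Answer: 97/3 ≈ 32.333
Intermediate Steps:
T(B) = 3 - 3*B (T(B) = (-1 + B)*(-3) = 3 - 3*B)
d = 2 (d = -2 + 4 = 2)
S(Y, z) = -1 (S(Y, z) = 1 - 1*2 = 1 - 2 = -1)
C(W) = -W/9
S(-4, -4)*C(-6) + T(-10) = -(-1)*(-6)/9 + (3 - 3*(-10)) = -1*2/3 + (3 + 30) = -2/3 + 33 = 97/3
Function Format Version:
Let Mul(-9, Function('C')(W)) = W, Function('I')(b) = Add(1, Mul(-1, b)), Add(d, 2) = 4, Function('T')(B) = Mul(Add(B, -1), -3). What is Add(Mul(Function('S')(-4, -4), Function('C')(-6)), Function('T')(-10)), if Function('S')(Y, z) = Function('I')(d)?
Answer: Rational(97, 3) ≈ 32.333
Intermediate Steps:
Function('T')(B) = Add(3, Mul(-3, B)) (Function('T')(B) = Mul(Add(-1, B), -3) = Add(3, Mul(-3, B)))
d = 2 (d = Add(-2, 4) = 2)
Function('S')(Y, z) = -1 (Function('S')(Y, z) = Add(1, Mul(-1, 2)) = Add(1, -2) = -1)
Function('C')(W) = Mul(Rational(-1, 9), W)
Add(Mul(Function('S')(-4, -4), Function('C')(-6)), Function('T')(-10)) = Add(Mul(-1, Mul(Rational(-1, 9), -6)), Add(3, Mul(-3, -10))) = Add(Mul(-1, Rational(2, 3)), Add(3, 30)) = Add(Rational(-2, 3), 33) = Rational(97, 3)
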